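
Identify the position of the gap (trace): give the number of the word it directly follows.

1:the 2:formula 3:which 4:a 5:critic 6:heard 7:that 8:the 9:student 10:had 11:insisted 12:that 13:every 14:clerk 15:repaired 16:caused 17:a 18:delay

The displaced element is "the formula" (word 2).
It is linked across 2 clause boundaries (that → that).
It functions as the direct object of "repaired", so the gap sits immediately after word 15 ("repaired").
Base order: A critic heard that the student had insisted that every clerk repaired the formula.

15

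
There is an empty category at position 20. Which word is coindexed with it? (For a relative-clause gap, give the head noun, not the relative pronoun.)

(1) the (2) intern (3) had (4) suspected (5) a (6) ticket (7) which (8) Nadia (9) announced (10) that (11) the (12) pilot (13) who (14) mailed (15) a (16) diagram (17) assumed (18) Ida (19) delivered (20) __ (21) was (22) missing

6

The gap at 20 is the object of "delivered", inside a relative clause.
The relative pronoun is "which" (word 7); it is bound by the head noun immediately before it.
Its filler is the head noun "ticket", at word 6.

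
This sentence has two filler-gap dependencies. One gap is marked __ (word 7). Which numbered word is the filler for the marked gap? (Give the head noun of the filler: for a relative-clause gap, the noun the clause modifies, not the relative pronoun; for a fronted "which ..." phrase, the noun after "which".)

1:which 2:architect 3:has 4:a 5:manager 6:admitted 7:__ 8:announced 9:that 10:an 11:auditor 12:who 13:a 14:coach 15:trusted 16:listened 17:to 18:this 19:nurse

2

The marked gap is the subject of "announced".
Its filler is the fronted wh-phrase "which architect", at word 2.
(The other dependency links word 11 to a gap after word 15.)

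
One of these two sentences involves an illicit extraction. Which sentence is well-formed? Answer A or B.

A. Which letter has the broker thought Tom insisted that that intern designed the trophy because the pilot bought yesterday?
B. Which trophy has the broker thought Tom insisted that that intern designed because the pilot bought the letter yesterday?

In A, the wh-phrase is extracted from inside an adjunct island (introduced by "because"), which blocks movement.
In B, the extraction path crosses only that-complement boundaries, which are transparent.
So B is grammatical.

B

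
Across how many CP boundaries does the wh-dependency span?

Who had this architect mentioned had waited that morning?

1

"who" is extracted from the subject of "waited".
Boundaries crossed, outermost first: [Ø] — 1 in total.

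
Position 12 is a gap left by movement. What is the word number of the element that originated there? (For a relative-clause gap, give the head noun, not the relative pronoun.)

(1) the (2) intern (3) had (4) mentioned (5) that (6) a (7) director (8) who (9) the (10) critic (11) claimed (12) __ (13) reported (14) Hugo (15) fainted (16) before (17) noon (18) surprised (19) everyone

7

The gap at 12 is the subject of "reported", inside a relative clause.
The relative pronoun is "who" (word 8); it is bound by the head noun immediately before it.
Its filler is the head noun "director", at word 7.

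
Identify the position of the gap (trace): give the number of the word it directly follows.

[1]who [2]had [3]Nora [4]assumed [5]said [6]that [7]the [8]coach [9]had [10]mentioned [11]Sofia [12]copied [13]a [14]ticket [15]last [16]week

The displaced element is "who" (word 1).
It is linked across 1 clause boundary (Ø).
It functions as the subject of "said", so the gap sits immediately after word 4 ("assumed").
Base order: Nora had assumed that who said that the coach had mentioned Sofia copied a ticket last week.

4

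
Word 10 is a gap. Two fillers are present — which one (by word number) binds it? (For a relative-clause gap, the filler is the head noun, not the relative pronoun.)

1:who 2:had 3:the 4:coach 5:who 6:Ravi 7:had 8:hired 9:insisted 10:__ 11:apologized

1

The marked gap is the subject of "apologized".
Its filler is the fronted wh-phrase "who", at word 1.
(The other dependency links word 4 to a gap after word 8.)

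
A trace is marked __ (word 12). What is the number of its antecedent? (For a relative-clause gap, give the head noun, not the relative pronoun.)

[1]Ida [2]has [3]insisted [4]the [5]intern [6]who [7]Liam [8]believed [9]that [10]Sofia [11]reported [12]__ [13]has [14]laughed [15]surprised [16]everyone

5

The gap at 12 is the subject of "laughed", inside a relative clause.
The relative pronoun is "who" (word 6); it is bound by the head noun immediately before it.
Its filler is the head noun "intern", at word 5.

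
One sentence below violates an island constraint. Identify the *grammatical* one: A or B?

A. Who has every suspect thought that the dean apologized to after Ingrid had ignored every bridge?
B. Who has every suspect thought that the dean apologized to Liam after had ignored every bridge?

In B, the wh-phrase is extracted from inside an adjunct island (introduced by "after"), which blocks movement.
In A, the extraction path crosses only that-complement boundaries, which are transparent.
So A is grammatical.

A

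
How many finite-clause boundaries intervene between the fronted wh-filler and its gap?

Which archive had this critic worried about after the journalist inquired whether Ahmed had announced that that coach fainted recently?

"which archive" originates inside the matrix clause — no clause boundary is crossed.

0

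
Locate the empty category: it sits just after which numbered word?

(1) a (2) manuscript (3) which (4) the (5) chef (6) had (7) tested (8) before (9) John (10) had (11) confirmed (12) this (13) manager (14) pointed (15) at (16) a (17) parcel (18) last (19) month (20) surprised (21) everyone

The displaced element is "a manuscript" (word 2).
It functions as the direct object of "tested", so the gap sits immediately after word 7 ("tested").
Base order: The chef had tested a manuscript before John had confirmed this manager pointed at a parcel last month.

7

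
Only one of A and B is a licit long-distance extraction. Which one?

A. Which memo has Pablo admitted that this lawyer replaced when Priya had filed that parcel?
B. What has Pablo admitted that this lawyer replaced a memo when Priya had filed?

In B, the wh-phrase is extracted from inside an adjunct island (introduced by "when"), which blocks movement.
In A, the extraction path crosses only that-complement boundaries, which are transparent.
So A is grammatical.

A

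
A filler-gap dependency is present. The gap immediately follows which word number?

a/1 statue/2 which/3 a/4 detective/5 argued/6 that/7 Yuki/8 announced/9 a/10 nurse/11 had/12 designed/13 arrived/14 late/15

13

The displaced element is "a statue" (word 2).
It is linked across 2 clause boundaries (that → Ø).
It functions as the direct object of "designed", so the gap sits immediately after word 13 ("designed").
Base order: A detective argued that Yuki announced a nurse had designed a statue.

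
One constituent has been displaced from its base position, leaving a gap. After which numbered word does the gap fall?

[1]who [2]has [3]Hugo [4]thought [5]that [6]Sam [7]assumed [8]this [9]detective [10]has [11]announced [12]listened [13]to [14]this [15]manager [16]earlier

11

The displaced element is "who" (word 1).
It is linked across 3 clause boundaries (that → Ø → Ø).
It functions as the subject of "listened", so the gap sits immediately after word 11 ("announced").
Base order: Hugo has thought that Sam assumed this detective has announced that who listened to this manager earlier.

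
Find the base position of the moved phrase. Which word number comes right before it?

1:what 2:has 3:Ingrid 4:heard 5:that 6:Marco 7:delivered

The displaced element is "what" (word 1).
It is linked across 1 clause boundary (that).
It functions as the direct object of "delivered", so the gap sits immediately after word 7 ("delivered").
Base order: Ingrid has heard that Marco delivered what.

7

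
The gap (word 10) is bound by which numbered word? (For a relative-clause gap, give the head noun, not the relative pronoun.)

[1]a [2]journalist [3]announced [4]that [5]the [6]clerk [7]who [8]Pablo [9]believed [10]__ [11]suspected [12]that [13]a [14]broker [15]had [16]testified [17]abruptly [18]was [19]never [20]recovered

6

The gap at 10 is the subject of "suspected", inside a relative clause.
The relative pronoun is "who" (word 7); it is bound by the head noun immediately before it.
Its filler is the head noun "clerk", at word 6.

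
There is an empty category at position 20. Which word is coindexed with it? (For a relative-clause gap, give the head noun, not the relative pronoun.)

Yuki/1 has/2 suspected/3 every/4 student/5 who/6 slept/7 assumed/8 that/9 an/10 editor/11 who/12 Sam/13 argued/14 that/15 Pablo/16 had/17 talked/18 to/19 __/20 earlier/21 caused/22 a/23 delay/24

The gap at 20 is the prepositional object of "talked", inside a relative clause.
The relative pronoun is "who" (word 12); it is bound by the head noun immediately before it.
Its filler is the head noun "editor", at word 11.

11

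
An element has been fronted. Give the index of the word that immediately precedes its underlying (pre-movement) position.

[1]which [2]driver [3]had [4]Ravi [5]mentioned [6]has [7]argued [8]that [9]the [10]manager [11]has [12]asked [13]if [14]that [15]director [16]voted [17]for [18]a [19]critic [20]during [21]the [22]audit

5

The displaced element is "which driver" (word 2).
It is linked across 1 clause boundary (Ø).
It functions as the subject of "argued", so the gap sits immediately after word 5 ("mentioned").
Base order: Ravi had mentioned that which driver has argued that the manager has asked if that director voted for a critic during the audit.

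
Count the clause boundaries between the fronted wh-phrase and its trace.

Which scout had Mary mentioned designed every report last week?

"which scout" is extracted from the subject of "designed".
Boundaries crossed, outermost first: [Ø] — 1 in total.

1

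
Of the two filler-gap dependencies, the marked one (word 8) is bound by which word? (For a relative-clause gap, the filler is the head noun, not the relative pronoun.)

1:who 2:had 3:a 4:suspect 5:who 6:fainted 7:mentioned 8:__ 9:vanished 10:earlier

The marked gap is the subject of "vanished".
Its filler is the fronted wh-phrase "who", at word 1.
(The other dependency links word 4 to a gap after word 5.)

1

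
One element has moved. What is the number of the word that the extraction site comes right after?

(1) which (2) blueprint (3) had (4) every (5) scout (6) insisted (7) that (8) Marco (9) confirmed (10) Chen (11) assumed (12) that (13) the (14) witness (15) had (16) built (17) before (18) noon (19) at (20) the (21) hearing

16

The displaced element is "which blueprint" (word 2).
It is linked across 3 clause boundaries (that → Ø → that).
It functions as the direct object of "built", so the gap sits immediately after word 16 ("built").
Base order: Every scout had insisted that Marco confirmed Chen assumed that the witness had built which blueprint before noon at the hearing.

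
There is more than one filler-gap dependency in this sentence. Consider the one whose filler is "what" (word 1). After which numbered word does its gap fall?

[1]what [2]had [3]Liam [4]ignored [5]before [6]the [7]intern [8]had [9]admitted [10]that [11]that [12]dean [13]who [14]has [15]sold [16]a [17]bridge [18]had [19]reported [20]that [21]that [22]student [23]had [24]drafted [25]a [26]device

The displaced element is "what" (word 1).
It functions as the direct object of "ignored", so the gap sits immediately after word 4 ("ignored").
Base order: Liam had ignored what before the intern had admitted that that dean who has sold a bridge had reported that that student had drafted a device.

4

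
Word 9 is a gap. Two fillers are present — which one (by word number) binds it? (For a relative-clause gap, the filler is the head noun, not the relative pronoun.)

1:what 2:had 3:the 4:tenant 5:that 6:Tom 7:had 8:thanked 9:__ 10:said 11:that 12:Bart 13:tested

The marked gap is inside the relative clause, the direct object of "thanked".
Its filler is the head noun "tenant" (via "that"), at word 4.
(The other dependency links word 1 to a gap after word 13.)

4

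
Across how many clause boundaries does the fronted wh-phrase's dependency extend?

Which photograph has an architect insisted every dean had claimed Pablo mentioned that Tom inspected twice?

"which photograph" is extracted from the object of "inspected".
Boundaries crossed, outermost first: [Ø], [Ø], [that] — 3 in total.

3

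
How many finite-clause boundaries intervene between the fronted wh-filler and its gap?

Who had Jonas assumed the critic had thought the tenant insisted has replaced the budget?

3

"who" is extracted from the subject of "replaced".
Boundaries crossed, outermost first: [Ø], [Ø], [Ø] — 3 in total.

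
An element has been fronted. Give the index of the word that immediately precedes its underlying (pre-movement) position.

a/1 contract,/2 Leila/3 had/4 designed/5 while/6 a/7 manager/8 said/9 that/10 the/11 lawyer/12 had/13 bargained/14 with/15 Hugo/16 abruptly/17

The displaced element is "a contract" (word 2).
It functions as the direct object of "designed", so the gap sits immediately after word 5 ("designed").
Base order: Leila had designed a contract while a manager said that the lawyer had bargained with Hugo abruptly.

5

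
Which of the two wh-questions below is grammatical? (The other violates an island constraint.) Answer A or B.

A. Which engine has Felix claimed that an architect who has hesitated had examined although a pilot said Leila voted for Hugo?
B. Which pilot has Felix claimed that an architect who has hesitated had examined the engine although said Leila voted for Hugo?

In B, the wh-phrase is extracted from inside an adjunct island (introduced by "although"), which blocks movement.
In A, the extraction path crosses only that-complement boundaries, which are transparent.
So A is grammatical.

A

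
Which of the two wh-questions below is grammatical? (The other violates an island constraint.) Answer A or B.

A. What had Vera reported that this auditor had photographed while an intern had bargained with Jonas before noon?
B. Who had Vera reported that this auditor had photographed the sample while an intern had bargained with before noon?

A

In B, the wh-phrase is extracted from inside an adjunct island (introduced by "while"), which blocks movement.
In A, the extraction path crosses only that-complement boundaries, which are transparent.
So A is grammatical.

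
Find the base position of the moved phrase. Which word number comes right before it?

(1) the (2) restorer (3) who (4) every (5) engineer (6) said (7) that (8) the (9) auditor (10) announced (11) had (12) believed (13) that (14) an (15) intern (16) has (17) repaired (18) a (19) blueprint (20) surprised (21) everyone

The displaced element is "the restorer" (word 2).
It is linked across 2 clause boundaries (that → Ø).
It functions as the subject of "believed", so the gap sits immediately after word 10 ("announced").
Base order: Every engineer said that the auditor announced the restorer had believed that an intern has repaired a blueprint.

10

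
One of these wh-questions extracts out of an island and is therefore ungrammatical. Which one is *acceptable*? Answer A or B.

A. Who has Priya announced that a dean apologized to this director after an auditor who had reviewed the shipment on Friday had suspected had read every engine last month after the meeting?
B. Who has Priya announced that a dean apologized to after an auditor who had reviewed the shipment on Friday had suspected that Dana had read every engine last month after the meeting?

B

In A, the wh-phrase is extracted from inside an adjunct island (introduced by "after"), which blocks movement.
In B, the extraction path crosses only that-complement boundaries, which are transparent.
So B is grammatical.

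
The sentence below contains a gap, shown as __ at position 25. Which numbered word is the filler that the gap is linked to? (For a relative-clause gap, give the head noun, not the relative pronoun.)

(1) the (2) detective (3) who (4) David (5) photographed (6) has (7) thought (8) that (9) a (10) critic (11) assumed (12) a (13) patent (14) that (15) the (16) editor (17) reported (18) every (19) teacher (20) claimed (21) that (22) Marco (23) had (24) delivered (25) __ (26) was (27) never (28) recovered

13

The gap at 25 is the object of "delivered", inside a relative clause.
The relative pronoun is "that" (word 14); it is bound by the head noun immediately before it.
Its filler is the head noun "patent", at word 13.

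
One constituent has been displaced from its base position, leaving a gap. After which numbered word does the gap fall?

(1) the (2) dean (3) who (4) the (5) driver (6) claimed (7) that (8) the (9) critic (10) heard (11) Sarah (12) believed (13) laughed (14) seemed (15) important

The displaced element is "the dean" (word 2).
It is linked across 3 clause boundaries (that → Ø → Ø).
It functions as the subject of "laughed", so the gap sits immediately after word 12 ("believed").
Base order: The driver claimed that the critic heard Sarah believed that the dean laughed.

12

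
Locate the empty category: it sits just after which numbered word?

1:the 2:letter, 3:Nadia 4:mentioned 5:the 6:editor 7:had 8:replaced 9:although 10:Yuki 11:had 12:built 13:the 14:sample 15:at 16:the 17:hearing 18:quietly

The displaced element is "the letter" (word 2).
It is linked across 1 clause boundary (Ø).
It functions as the direct object of "replaced", so the gap sits immediately after word 8 ("replaced").
Base order: Nadia mentioned the editor had replaced the letter although Yuki had built the sample at the hearing quietly.

8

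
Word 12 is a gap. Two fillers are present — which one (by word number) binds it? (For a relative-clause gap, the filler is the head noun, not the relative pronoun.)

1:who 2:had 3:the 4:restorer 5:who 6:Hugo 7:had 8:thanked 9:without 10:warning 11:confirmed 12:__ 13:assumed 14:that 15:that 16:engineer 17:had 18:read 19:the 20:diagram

1

The marked gap is the subject of "assumed".
Its filler is the fronted wh-phrase "who", at word 1.
(The other dependency links word 4 to a gap after word 8.)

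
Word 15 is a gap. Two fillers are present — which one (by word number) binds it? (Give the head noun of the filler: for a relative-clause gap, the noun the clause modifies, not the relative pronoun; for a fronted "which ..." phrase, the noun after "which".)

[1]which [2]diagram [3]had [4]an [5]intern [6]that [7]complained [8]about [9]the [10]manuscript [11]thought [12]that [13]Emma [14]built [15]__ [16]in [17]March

The marked gap is the direct object of "built".
Its filler is the fronted wh-phrase "which diagram", at word 2.
(The other dependency links word 5 to a gap after word 6.)

2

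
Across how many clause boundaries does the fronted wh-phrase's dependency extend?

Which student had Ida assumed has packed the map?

"which student" is extracted from the subject of "packed".
Boundaries crossed, outermost first: [Ø] — 1 in total.

1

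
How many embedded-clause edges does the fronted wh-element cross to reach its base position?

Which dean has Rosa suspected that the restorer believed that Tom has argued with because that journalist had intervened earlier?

2

"which dean" is extracted from the PP object of "argued".
Boundaries crossed, outermost first: [that], [that] — 2 in total.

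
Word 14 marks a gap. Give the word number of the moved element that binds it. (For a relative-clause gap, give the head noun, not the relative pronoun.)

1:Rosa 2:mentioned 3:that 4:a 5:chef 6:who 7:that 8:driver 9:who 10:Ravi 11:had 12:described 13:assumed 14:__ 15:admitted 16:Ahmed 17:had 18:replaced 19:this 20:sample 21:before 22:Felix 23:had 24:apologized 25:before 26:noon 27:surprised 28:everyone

The gap at 14 is the subject of "admitted", inside a relative clause.
The relative pronoun is "who" (word 6); it is bound by the head noun immediately before it.
Its filler is the head noun "chef", at word 5.

5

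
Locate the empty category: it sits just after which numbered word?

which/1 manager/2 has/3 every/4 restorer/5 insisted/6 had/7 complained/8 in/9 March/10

The displaced element is "which manager" (word 2).
It is linked across 1 clause boundary (Ø).
It functions as the subject of "complained", so the gap sits immediately after word 6 ("insisted").
Base order: Every restorer has insisted that which manager had complained in March.

6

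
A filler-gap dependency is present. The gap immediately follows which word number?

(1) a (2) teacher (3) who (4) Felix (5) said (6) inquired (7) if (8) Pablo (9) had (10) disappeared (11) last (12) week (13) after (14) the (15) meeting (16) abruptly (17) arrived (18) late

5

The displaced element is "a teacher" (word 2).
It is linked across 1 clause boundary (Ø).
It functions as the subject of "inquired", so the gap sits immediately after word 5 ("said").
Base order: Felix said that a teacher inquired if Pablo had disappeared last week after the meeting abruptly.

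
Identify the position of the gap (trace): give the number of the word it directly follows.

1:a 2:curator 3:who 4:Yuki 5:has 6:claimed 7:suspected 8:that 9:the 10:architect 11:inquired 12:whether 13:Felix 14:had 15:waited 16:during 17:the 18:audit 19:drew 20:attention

6

The displaced element is "a curator" (word 2).
It is linked across 1 clause boundary (Ø).
It functions as the subject of "suspected", so the gap sits immediately after word 6 ("claimed").
Base order: Yuki has claimed that a curator suspected that the architect inquired whether Felix had waited during the audit.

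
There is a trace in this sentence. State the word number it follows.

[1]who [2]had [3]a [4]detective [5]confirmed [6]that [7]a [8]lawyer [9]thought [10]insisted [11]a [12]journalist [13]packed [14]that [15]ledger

9

The displaced element is "who" (word 1).
It is linked across 2 clause boundaries (that → Ø).
It functions as the subject of "insisted", so the gap sits immediately after word 9 ("thought").
Base order: A detective had confirmed that a lawyer thought that who insisted a journalist packed that ledger.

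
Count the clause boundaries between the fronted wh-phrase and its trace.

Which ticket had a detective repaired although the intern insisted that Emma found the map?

"which ticket" originates inside the matrix clause — no clause boundary is crossed.

0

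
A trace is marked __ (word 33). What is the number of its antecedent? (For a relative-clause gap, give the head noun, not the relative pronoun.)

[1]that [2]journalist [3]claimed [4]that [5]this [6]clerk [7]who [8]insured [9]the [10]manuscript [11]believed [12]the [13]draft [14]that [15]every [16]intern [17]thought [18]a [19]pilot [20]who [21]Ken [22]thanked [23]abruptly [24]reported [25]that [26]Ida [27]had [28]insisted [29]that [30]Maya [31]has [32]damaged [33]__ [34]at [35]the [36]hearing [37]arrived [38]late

The gap at 33 is the object of "damaged", inside a relative clause.
The relative pronoun is "that" (word 14); it is bound by the head noun immediately before it.
Its filler is the head noun "draft", at word 13.

13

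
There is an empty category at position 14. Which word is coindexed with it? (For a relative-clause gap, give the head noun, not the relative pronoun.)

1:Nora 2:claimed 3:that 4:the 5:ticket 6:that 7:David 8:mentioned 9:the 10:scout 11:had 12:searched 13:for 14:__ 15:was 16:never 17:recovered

5

The gap at 14 is the prepositional object of "searched", inside a relative clause.
The relative pronoun is "that" (word 6); it is bound by the head noun immediately before it.
Its filler is the head noun "ticket", at word 5.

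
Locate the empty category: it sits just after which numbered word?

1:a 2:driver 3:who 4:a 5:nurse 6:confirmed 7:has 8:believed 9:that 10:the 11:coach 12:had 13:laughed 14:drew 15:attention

6

The displaced element is "a driver" (word 2).
It is linked across 1 clause boundary (Ø).
It functions as the subject of "believed", so the gap sits immediately after word 6 ("confirmed").
Base order: A nurse confirmed that a driver has believed that the coach had laughed.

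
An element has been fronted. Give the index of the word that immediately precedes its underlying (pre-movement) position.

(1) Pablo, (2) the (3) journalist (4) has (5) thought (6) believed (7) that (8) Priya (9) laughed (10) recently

5

The displaced element is "Pablo" (word 1).
It is linked across 1 clause boundary (Ø).
It functions as the subject of "believed", so the gap sits immediately after word 5 ("thought").
Base order: The journalist has thought that Pablo believed that Priya laughed recently.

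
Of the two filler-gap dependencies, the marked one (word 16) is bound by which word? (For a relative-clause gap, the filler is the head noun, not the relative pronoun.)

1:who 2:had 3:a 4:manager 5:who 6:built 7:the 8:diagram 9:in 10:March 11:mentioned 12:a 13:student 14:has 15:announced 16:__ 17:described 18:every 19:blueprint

The marked gap is the subject of "described".
Its filler is the fronted wh-phrase "who", at word 1.
(The other dependency links word 4 to a gap after word 5.)

1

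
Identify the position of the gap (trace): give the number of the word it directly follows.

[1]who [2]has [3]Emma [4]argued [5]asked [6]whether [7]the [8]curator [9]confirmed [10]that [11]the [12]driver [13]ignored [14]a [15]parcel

4

The displaced element is "who" (word 1).
It is linked across 1 clause boundary (Ø).
It functions as the subject of "asked", so the gap sits immediately after word 4 ("argued").
Base order: Emma has argued that who asked whether the curator confirmed that the driver ignored a parcel.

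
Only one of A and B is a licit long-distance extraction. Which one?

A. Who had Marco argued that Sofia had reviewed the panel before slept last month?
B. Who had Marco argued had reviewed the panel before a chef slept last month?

B

In A, the wh-phrase is extracted from inside an adjunct island (introduced by "before"), which blocks movement.
In B, the extraction path crosses only that-complement boundaries, which are transparent.
So B is grammatical.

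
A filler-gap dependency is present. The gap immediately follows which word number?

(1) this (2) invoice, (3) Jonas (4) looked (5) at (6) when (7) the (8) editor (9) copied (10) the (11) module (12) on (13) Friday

5

The displaced element is "this invoice" (word 2).
It functions as the object of the preposition "at" of "looked", so the gap sits immediately after word 5 ("at").
Base order: Jonas looked at this invoice when the editor copied the module on Friday.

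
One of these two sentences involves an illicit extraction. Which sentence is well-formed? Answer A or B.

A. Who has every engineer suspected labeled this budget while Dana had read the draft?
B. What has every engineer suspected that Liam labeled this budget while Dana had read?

In B, the wh-phrase is extracted from inside an adjunct island (introduced by "while"), which blocks movement.
In A, the extraction path crosses only that-complement boundaries, which are transparent.
So A is grammatical.

A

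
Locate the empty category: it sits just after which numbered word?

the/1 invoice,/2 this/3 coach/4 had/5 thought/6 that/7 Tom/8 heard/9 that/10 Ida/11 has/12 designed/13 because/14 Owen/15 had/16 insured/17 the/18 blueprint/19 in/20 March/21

13

The displaced element is "the invoice" (word 2).
It is linked across 2 clause boundaries (that → that).
It functions as the direct object of "designed", so the gap sits immediately after word 13 ("designed").
Base order: This coach had thought that Tom heard that Ida has designed the invoice because Owen had insured the blueprint in March.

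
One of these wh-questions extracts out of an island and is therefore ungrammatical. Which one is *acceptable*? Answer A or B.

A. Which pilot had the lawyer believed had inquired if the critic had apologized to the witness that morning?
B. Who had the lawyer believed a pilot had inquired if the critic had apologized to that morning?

In B, the wh-phrase is extracted from inside a wh-island (introduced by "if"), which blocks movement.
In A, the extraction path crosses only that-complement boundaries, which are transparent.
So A is grammatical.

A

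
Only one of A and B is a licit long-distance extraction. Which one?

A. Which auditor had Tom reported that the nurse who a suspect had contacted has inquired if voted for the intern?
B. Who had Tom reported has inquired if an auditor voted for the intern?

In A, the wh-phrase is extracted from inside a wh-island (introduced by "if"), which blocks movement.
In B, the extraction path crosses only that-complement boundaries, which are transparent.
So B is grammatical.

B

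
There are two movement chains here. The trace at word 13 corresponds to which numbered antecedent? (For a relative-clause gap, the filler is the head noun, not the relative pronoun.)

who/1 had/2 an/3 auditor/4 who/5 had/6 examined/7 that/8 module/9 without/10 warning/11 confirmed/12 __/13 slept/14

1

The marked gap is the subject of "slept".
Its filler is the fronted wh-phrase "who", at word 1.
(The other dependency links word 4 to a gap after word 5.)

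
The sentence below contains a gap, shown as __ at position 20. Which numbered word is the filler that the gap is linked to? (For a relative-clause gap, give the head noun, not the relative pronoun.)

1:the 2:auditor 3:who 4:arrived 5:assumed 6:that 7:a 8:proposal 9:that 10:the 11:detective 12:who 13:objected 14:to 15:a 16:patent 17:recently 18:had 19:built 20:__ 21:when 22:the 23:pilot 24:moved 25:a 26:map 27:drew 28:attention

8

The gap at 20 is the object of "built", inside a relative clause.
The relative pronoun is "that" (word 9); it is bound by the head noun immediately before it.
Its filler is the head noun "proposal", at word 8.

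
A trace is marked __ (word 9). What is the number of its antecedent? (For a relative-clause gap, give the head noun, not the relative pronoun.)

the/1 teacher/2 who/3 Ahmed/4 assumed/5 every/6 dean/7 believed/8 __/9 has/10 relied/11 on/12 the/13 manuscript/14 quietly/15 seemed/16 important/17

2

The gap at 9 is the subject of "relied", inside a relative clause.
The relative pronoun is "who" (word 3); it is bound by the head noun immediately before it.
Its filler is the head noun "teacher", at word 2.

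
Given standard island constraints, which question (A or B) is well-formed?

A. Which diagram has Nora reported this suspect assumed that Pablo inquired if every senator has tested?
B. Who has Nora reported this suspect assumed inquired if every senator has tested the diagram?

B

In A, the wh-phrase is extracted from inside a wh-island (introduced by "if"), which blocks movement.
In B, the extraction path crosses only that-complement boundaries, which are transparent.
So B is grammatical.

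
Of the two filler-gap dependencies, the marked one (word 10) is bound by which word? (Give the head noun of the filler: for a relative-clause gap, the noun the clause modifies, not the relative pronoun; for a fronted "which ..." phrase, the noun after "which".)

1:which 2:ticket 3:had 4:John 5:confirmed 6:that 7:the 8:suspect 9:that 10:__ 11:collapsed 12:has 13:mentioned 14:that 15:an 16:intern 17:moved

8

The marked gap is inside the relative clause, the subject of "collapsed".
Its filler is the head noun "suspect" (via "that"), at word 8.
(The other dependency links word 2 to a gap after word 17.)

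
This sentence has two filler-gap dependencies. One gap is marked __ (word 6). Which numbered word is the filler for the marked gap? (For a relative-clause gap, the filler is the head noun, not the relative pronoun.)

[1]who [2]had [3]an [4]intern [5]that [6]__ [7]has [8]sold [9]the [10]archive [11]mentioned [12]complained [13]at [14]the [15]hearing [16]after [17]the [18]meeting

The marked gap is inside the relative clause, the subject of "sold".
Its filler is the head noun "intern" (via "that"), at word 4.
(The other dependency links word 1 to a gap after word 11.)

4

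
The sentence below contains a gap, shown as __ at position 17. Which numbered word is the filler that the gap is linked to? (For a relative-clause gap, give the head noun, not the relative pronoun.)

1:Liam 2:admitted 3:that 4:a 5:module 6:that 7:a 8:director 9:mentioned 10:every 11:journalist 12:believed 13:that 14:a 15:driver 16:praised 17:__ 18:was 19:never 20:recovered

5

The gap at 17 is the object of "praised", inside a relative clause.
The relative pronoun is "that" (word 6); it is bound by the head noun immediately before it.
Its filler is the head noun "module", at word 5.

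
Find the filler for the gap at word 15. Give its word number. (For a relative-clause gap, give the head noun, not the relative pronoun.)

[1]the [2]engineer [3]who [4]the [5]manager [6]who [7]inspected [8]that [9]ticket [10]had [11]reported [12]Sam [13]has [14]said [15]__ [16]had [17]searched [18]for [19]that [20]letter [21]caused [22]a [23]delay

The gap at 15 is the subject of "searched", inside a relative clause.
The relative pronoun is "who" (word 3); it is bound by the head noun immediately before it.
Its filler is the head noun "engineer", at word 2.

2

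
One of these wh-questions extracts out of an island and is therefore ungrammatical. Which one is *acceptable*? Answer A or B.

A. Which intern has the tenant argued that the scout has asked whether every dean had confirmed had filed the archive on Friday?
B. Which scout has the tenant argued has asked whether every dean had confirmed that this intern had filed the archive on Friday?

B

In A, the wh-phrase is extracted from inside a wh-island (introduced by "whether"), which blocks movement.
In B, the extraction path crosses only that-complement boundaries, which are transparent.
So B is grammatical.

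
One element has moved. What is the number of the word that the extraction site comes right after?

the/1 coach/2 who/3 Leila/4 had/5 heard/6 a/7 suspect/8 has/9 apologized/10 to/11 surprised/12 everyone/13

11

The displaced element is "the coach" (word 2).
It is linked across 1 clause boundary (Ø).
It functions as the object of the preposition "to" of "apologized", so the gap sits immediately after word 11 ("to").
Base order: Leila had heard a suspect has apologized to the coach.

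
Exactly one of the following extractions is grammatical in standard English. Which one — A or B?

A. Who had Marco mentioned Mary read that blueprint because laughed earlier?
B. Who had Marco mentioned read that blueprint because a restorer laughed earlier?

In A, the wh-phrase is extracted from inside an adjunct island (introduced by "because"), which blocks movement.
In B, the extraction path crosses only that-complement boundaries, which are transparent.
So B is grammatical.

B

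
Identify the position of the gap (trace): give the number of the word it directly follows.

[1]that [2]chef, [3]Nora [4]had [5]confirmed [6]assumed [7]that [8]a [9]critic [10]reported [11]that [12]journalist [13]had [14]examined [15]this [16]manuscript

5

The displaced element is "that chef" (word 2).
It is linked across 1 clause boundary (Ø).
It functions as the subject of "assumed", so the gap sits immediately after word 5 ("confirmed").
Base order: Nora had confirmed that that chef assumed that a critic reported that journalist had examined this manuscript.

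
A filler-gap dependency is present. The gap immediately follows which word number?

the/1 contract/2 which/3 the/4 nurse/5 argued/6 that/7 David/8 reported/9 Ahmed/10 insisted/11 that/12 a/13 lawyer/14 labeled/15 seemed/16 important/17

15

The displaced element is "the contract" (word 2).
It is linked across 3 clause boundaries (that → Ø → that).
It functions as the direct object of "labeled", so the gap sits immediately after word 15 ("labeled").
Base order: The nurse argued that David reported Ahmed insisted that a lawyer labeled the contract.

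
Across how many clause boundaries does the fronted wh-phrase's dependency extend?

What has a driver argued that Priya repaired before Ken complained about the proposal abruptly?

1

"what" is extracted from the object of "repaired".
Boundaries crossed, outermost first: [that] — 1 in total.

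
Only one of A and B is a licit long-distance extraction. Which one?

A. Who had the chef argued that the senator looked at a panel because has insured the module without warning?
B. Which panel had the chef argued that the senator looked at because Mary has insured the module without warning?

B

In A, the wh-phrase is extracted from inside an adjunct island (introduced by "because"), which blocks movement.
In B, the extraction path crosses only that-complement boundaries, which are transparent.
So B is grammatical.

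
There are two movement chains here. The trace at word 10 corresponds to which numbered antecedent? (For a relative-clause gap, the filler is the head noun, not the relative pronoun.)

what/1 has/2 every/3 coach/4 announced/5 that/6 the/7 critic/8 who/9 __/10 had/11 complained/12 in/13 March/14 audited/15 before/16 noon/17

The marked gap is inside the relative clause, the subject of "complained".
Its filler is the head noun "critic" (via "who"), at word 8.
(The other dependency links word 1 to a gap after word 15.)

8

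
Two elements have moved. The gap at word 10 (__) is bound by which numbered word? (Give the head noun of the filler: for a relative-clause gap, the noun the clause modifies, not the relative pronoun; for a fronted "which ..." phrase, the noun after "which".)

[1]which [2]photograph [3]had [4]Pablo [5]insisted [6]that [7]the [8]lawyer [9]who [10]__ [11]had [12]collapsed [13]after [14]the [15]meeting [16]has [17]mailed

The marked gap is inside the relative clause, the subject of "collapsed".
Its filler is the head noun "lawyer" (via "who"), at word 8.
(The other dependency links word 2 to a gap after word 17.)

8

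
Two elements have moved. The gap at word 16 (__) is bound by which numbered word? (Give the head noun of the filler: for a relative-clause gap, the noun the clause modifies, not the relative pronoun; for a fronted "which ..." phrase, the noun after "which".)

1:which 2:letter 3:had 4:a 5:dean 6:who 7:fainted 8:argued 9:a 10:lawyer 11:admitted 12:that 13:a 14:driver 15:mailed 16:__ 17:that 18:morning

2

The marked gap is the direct object of "mailed".
Its filler is the fronted wh-phrase "which letter", at word 2.
(The other dependency links word 5 to a gap after word 6.)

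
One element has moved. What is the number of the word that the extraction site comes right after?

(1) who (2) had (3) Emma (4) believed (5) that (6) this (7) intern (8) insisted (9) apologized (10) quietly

8

The displaced element is "who" (word 1).
It is linked across 2 clause boundaries (that → Ø).
It functions as the subject of "apologized", so the gap sits immediately after word 8 ("insisted").
Base order: Emma had believed that this intern insisted that who apologized quietly.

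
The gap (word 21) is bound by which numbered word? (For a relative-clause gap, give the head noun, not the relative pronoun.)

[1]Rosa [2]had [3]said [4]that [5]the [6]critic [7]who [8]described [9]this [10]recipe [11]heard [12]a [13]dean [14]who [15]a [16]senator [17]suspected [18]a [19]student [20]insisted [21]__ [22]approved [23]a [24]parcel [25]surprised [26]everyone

The gap at 21 is the subject of "approved", inside a relative clause.
The relative pronoun is "who" (word 14); it is bound by the head noun immediately before it.
Its filler is the head noun "dean", at word 13.

13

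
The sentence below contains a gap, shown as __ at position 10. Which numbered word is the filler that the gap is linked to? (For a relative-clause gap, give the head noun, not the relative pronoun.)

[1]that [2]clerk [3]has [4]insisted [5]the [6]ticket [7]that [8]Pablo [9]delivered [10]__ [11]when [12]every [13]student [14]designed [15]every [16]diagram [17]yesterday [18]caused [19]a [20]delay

The gap at 10 is the object of "delivered", inside a relative clause.
The relative pronoun is "that" (word 7); it is bound by the head noun immediately before it.
Its filler is the head noun "ticket", at word 6.

6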